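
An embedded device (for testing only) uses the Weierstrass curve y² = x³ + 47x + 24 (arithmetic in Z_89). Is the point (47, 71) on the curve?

yes

y² = 71² ≡ 57; x³ + 47x + 24 = 106056 ≡ 57 (mod 89). 57 = 57.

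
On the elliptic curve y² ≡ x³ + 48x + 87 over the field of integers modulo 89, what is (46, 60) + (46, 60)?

tangent at (46, 60): λ = (3·46² + 48)/(2·60) ≡ 77/31. 31⁻¹ ≡ 23 (mod 89), so λ ≡ 77·23 ≡ 80.
  x = λ² - 46 - 46 = 6400 - 92 ≡ 78; y = λ·(46 - 78) - 60 ≡ 50. → (78, 50)

(78, 50)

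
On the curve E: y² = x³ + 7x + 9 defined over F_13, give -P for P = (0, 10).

-(0, 10) = (0, -10 mod 13) = (0, 3).

(0, 3)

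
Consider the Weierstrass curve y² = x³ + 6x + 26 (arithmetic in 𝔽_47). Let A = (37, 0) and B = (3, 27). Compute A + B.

(37, 0) + (3, 27). λ = (27 - 0)/(3 - 37) ≡ 27/13 mod 47. 13⁻¹ ≡ 29 (mod 47), so λ ≡ 31.
  x = λ² - 37 - 3 = 961 - 40 ≡ 28; y = λ·(37 - 28) - 0 ≡ 44. → (28, 44)

(28, 44)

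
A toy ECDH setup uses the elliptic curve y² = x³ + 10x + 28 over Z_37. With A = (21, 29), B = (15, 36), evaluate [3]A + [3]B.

(25, 17)

First 3A:
Repeated addition: build up to 3A.
2A: tangent at (21, 29): λ = (3·21² + 10)/(2·29) ≡ 1/21. 21⁻¹ ≡ 30 (mod 37), so λ ≡ 1·30 ≡ 30.
  x = λ² - 21 - 21 = 900 - 42 ≡ 7; y = λ·(21 - 7) - 29 ≡ 21. → (7, 21)
3A: (7, 21) + (21, 29). λ = (29 - 21)/(21 - 7) ≡ 8/14 mod 37. 14⁻¹ ≡ 8 (mod 37) since 14·8 = 112 ≡ 1, so λ ≡ 27.
  x = λ² - 7 - 21 = 729 - 28 ≡ 35; y = λ·(7 - 35) - 21 ≡ 0. → (35, 0)
3A = (35, 0).
Next 3B:
Repeated addition: build up to 3B.
2B: tangent at (15, 36): λ = (3·15² + 10)/(2·36) ≡ 19/35. 35⁻¹ ≡ 18 (mod 37), so λ ≡ 19·18 ≡ 9.
  x = λ² - 15 - 15 = 81 - 30 ≡ 14; y = λ·(15 - 14) - 36 ≡ 10. → (14, 10)
3B: (14, 10) + (15, 36). λ = (36 - 10)/(15 - 14) ≡ 26/1 mod 37. 1⁻¹ ≡ 1 (mod 37) since 1·1 = 1 ≡ 1, so λ ≡ 26.
  x = λ² - 14 - 15 = 676 - 29 ≡ 18; y = λ·(14 - 18) - 10 ≡ 34. → (18, 34)
3B = (18, 34).
Finally 3A + 3B:
(35, 0) + (18, 34). λ = (34 - 0)/(18 - 35) ≡ 34/20 mod 37. 20⁻¹ ≡ 13 (mod 37), so λ ≡ 35.
  x = λ² - 35 - 18 = 1225 - 53 ≡ 25; y = λ·(35 - 25) - 0 ≡ 17. → (25, 17)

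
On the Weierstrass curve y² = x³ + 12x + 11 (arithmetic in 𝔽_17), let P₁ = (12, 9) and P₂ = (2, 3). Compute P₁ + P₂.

(2, 14)

(12, 9) + (2, 3). λ = (3 - 9)/(2 - 12) ≡ 11/7 mod 17. 7⁻¹ ≡ 5 (mod 17) since 7·5 = 35 ≡ 1, so λ ≡ 4.
  x = λ² - 12 - 2 = 16 - 14 ≡ 2; y = λ·(12 - 2) - 9 ≡ 14. → (2, 14)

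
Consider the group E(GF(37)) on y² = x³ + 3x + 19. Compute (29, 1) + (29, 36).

The two points share x = 29 and their y-coordinates satisfy 1 + 36 ≡ 0 (mod 37), so they are inverses. Their sum is 𝒪.

O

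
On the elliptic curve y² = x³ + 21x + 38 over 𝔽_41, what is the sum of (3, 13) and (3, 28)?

O

The two points share x = 3 and their y-coordinates satisfy 13 + 28 ≡ 0 (mod 41), so they are inverses. Their sum is 𝒪.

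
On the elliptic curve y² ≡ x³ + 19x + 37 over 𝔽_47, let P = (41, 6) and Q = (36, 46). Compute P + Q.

(34, 32)

(41, 6) + (36, 46). λ = (46 - 6)/(36 - 41) ≡ 40/42 mod 47. 42⁻¹ ≡ 28 (mod 47), so λ ≡ 39.
  x = λ² - 41 - 36 = 1521 - 77 ≡ 34; y = λ·(41 - 34) - 6 ≡ 32. → (34, 32)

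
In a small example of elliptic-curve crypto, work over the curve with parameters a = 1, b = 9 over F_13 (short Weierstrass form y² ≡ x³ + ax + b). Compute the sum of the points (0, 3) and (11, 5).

(0, 3) + (11, 5). λ = (5 - 3)/(11 - 0) ≡ 2/11 mod 13. 11⁻¹ ≡ 6 (mod 13) since 11·6 = 66 ≡ 1, so λ ≡ 12.
  x = λ² - 0 - 11 = 144 - 11 ≡ 3; y = λ·(0 - 3) - 3 ≡ 0. → (3, 0)

(3, 0)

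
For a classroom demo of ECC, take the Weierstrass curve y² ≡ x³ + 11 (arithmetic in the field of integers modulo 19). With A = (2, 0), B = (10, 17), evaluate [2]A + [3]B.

First 2A:
Repeated addition: build up to 2A.
2A: (2, 0) + (2, 0): same x and y₁ ≡ -y₂, so the sum is ∞.
2A = ∞.
Next 3B:
Repeated addition: build up to 3B.
2B: tangent at (10, 17): λ = (3·10² + 0)/(2·17) ≡ 15/15. 15⁻¹ ≡ 14 (mod 19), so λ ≡ 15·14 ≡ 1.
  x = λ² - 10 - 10 = 1 - 20 ≡ 0; y = λ·(10 - 0) - 17 ≡ 12. → (0, 12)
3B: (0, 12) + (10, 17). λ = (17 - 12)/(10 - 0) ≡ 5/10 mod 19. 10⁻¹ ≡ 2 (mod 19), so λ ≡ 10.
  x = λ² - 0 - 10 = 100 - 10 ≡ 14; y = λ·(0 - 14) - 12 ≡ 0. → (14, 0)
3B = (14, 0).
Finally 2A + 3B:
∞ + (14, 0) = (14, 0) (identity).

(14, 0)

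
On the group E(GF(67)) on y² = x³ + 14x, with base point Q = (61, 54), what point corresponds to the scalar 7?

(28, 57)

Double-and-add on 7 = (111)₂. Start with Q = (61, 54) for the leading 1-bit.
double: tangent at (61, 54): λ = (3·61² + 14)/(2·54) ≡ 55/41. 41⁻¹ ≡ 18 (mod 67) since 41·18 = 738 ≡ 1, so λ ≡ 55·18 ≡ 52.
  x = λ² - 61 - 61 = 2704 - 122 ≡ 36; y = λ·(61 - 36) - 54 ≡ 40. → (36, 40)
add Q: (36, 40) + (61, 54). λ = (54 - 40)/(61 - 36) ≡ 14/25 mod 67. 25⁻¹ ≡ 59 (mod 67) since 25·59 = 1475 ≡ 1, so λ ≡ 22.
  x = λ² - 36 - 61 = 484 - 97 ≡ 52; y = λ·(36 - 52) - 40 ≡ 10. → (52, 10)
double: tangent at (52, 10): λ = (3·52² + 14)/(2·10) ≡ 19/20. 20⁻¹ ≡ 57 (mod 67), so λ ≡ 19·57 ≡ 11.
  x = λ² - 52 - 52 = 121 - 104 ≡ 17; y = λ·(52 - 17) - 10 ≡ 40. → (17, 40)
add Q: (17, 40) + (61, 54). λ = (54 - 40)/(61 - 17) ≡ 14/44 mod 67. 44⁻¹ ≡ 32 (mod 67), so λ ≡ 46.
  x = λ² - 17 - 61 = 2116 - 78 ≡ 28; y = λ·(17 - 28) - 40 ≡ 57. → (28, 57)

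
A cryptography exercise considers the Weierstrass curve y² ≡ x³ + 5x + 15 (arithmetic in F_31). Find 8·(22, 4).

Write Q = (22, 4).
Repeated addition: build up to 8Q.
2Q: tangent at (22, 4): λ = (3·22² + 5)/(2·4) ≡ 0/8. 8⁻¹ ≡ 4 (mod 31), so λ ≡ 0·4 ≡ 0.
  x = λ² - 22 - 22 = 0 - 44 ≡ 18; y = λ·(22 - 18) - 4 ≡ 27. → (18, 27)
3Q: (18, 27) + (22, 4). λ = (4 - 27)/(22 - 18) ≡ 8/4 mod 31. 4⁻¹ ≡ 8 (mod 31) since 4·8 = 32 ≡ 1, so λ ≡ 2.
  x = λ² - 18 - 22 = 4 - 40 ≡ 26; y = λ·(18 - 26) - 27 ≡ 19. → (26, 19)
4Q: (26, 19) + (22, 4). λ = (4 - 19)/(22 - 26) ≡ 16/27 mod 31. 27⁻¹ ≡ 23 (mod 31), so λ ≡ 27.
  x = λ² - 26 - 22 = 729 - 48 ≡ 30; y = λ·(26 - 30) - 19 ≡ 28. → (30, 28)
5Q: (30, 28) + (22, 4). λ = (4 - 28)/(22 - 30) ≡ 7/23 mod 31. 23⁻¹ ≡ 27 (mod 31), so λ ≡ 3.
  x = λ² - 30 - 22 = 9 - 52 ≡ 19; y = λ·(30 - 19) - 28 ≡ 5. → (19, 5)
6Q: (19, 5) + (22, 4). λ = (4 - 5)/(22 - 19) ≡ 30/3 mod 31. 3⁻¹ ≡ 21 (mod 31), so λ ≡ 10.
  x = λ² - 19 - 22 = 100 - 41 ≡ 28; y = λ·(19 - 28) - 5 ≡ 29. → (28, 29)
7Q: (28, 29) + (22, 4). λ = (4 - 29)/(22 - 28) ≡ 6/25 mod 31. 25⁻¹ ≡ 5 (mod 31) since 25·5 = 125 ≡ 1, so λ ≡ 30.
  x = λ² - 28 - 22 = 900 - 50 ≡ 13; y = λ·(28 - 13) - 29 ≡ 18. → (13, 18)
8Q: (13, 18) + (22, 4). λ = (4 - 18)/(22 - 13) ≡ 17/9 mod 31. 9⁻¹ ≡ 7 (mod 31) since 9·7 = 63 ≡ 1, so λ ≡ 26.
  x = λ² - 13 - 22 = 676 - 35 ≡ 21; y = λ·(13 - 21) - 18 ≡ 22. → (21, 22)

(21, 22)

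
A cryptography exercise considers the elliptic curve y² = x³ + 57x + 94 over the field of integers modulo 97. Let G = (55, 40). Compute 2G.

tangent at (55, 40): λ = (3·55² + 57)/(2·40) ≡ 14/80. 80⁻¹ ≡ 57 (mod 97), so λ ≡ 14·57 ≡ 22.
  x = λ² - 55 - 55 = 484 - 110 ≡ 83; y = λ·(55 - 83) - 40 ≡ 23. → (83, 23)

(83, 23)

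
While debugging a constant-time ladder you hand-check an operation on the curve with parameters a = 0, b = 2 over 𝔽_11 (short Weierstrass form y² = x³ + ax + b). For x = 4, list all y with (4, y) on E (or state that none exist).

0

x³ + 0x + 2 = 66 ≡ 0 (mod 11).
Only y = 0 satisfies y² ≡ 0.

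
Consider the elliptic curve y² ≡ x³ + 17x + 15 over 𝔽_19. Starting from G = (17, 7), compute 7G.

(12, 3)

Double-and-add on 7 = (111)₂. Start with G = (17, 7) for the leading 1-bit.
double: tangent at (17, 7): λ = (3·17² + 17)/(2·7) ≡ 10/14. 14⁻¹ ≡ 15 (mod 19) since 14·15 = 210 ≡ 1, so λ ≡ 10·15 ≡ 17.
  x = λ² - 17 - 17 = 289 - 34 ≡ 8; y = λ·(17 - 8) - 7 ≡ 13. → (8, 13)
add G: (8, 13) + (17, 7). λ = (7 - 13)/(17 - 8) ≡ 13/9 mod 19. 9⁻¹ ≡ 17 (mod 19), so λ ≡ 12.
  x = λ² - 8 - 17 = 144 - 25 ≡ 5; y = λ·(8 - 5) - 13 ≡ 4. → (5, 4)
double: tangent at (5, 4): λ = (3·5² + 17)/(2·4) ≡ 16/8. 8⁻¹ ≡ 12 (mod 19) since 8·12 = 96 ≡ 1, so λ ≡ 16·12 ≡ 2.
  x = λ² - 5 - 5 = 4 - 10 ≡ 13; y = λ·(5 - 13) - 4 ≡ 18. → (13, 18)
add G: (13, 18) + (17, 7). λ = (7 - 18)/(17 - 13) ≡ 8/4 mod 19. 4⁻¹ ≡ 5 (mod 19), so λ ≡ 2.
  x = λ² - 13 - 17 = 4 - 30 ≡ 12; y = λ·(13 - 12) - 18 ≡ 3. → (12, 3)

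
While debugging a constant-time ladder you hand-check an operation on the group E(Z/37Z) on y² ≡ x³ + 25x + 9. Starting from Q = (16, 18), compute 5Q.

Double-and-add on 5 = (101)₂. Start with Q = (16, 18) for the leading 1-bit.
double: tangent at (16, 18): λ = (3·16² + 25)/(2·18) ≡ 16/36. 36⁻¹ ≡ 36 (mod 37) since 36·36 = 1296 ≡ 1, so λ ≡ 16·36 ≡ 21.
  x = λ² - 16 - 16 = 441 - 32 ≡ 2; y = λ·(16 - 2) - 18 ≡ 17. → (2, 17)
double: tangent at (2, 17): λ = (3·2² + 25)/(2·17) ≡ 0/34. 34⁻¹ ≡ 12 (mod 37), so λ ≡ 0·12 ≡ 0.
  x = λ² - 2 - 2 = 0 - 4 ≡ 33; y = λ·(2 - 33) - 17 ≡ 20. → (33, 20)
add Q: (33, 20) + (16, 18). λ = (18 - 20)/(16 - 33) ≡ 35/20 mod 37. 20⁻¹ ≡ 13 (mod 37) since 20·13 = 260 ≡ 1, so λ ≡ 11.
  x = λ² - 33 - 16 = 121 - 49 ≡ 35; y = λ·(33 - 35) - 20 ≡ 32. → (35, 32)

(35, 32)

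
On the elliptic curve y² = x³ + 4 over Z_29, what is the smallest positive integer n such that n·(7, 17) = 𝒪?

2P: tangent at (7, 17): λ = (3·7² + 0)/(2·17) ≡ 2/5. 5⁻¹ ≡ 6 (mod 29), so λ ≡ 2·6 ≡ 12.
  x = λ² - 7 - 7 = 144 - 14 ≡ 14; y = λ·(7 - 14) - 17 ≡ 15. → (14, 15)
3P: (14, 15) + (7, 17). λ = (17 - 15)/(7 - 14) ≡ 2/22 mod 29. 22⁻¹ ≡ 4 (mod 29) since 22·4 = 88 ≡ 1, so λ ≡ 8.
  x = λ² - 14 - 7 = 64 - 21 ≡ 14; y = λ·(14 - 14) - 15 ≡ 14. → (14, 14)
4P: (14, 14) + (7, 17). λ = (17 - 14)/(7 - 14) ≡ 3/22 mod 29. 22⁻¹ ≡ 4 (mod 29), so λ ≡ 12.
  x = λ² - 14 - 7 = 144 - 21 ≡ 7; y = λ·(14 - 7) - 14 ≡ 12. → (7, 12)
5P: (7, 12) + (7, 17): same x and y₁ ≡ -y₂, so the sum is 𝒪.
5P = 𝒪, so the order is 5.

5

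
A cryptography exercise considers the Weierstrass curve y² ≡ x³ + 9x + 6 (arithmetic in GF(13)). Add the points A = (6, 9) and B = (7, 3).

(10, 2)

(6, 9) + (7, 3). λ = (3 - 9)/(7 - 6) ≡ 7/1 mod 13. 1⁻¹ ≡ 1 (mod 13), so λ ≡ 7.
  x = λ² - 6 - 7 = 49 - 13 ≡ 10; y = λ·(6 - 10) - 9 ≡ 2. → (10, 2)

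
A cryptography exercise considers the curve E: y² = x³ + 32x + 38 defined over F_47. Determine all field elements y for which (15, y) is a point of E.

x³ + 32x + 38 = 3893 ≡ 39 (mod 47).
39 is a non-residue mod 47; no y exists.

none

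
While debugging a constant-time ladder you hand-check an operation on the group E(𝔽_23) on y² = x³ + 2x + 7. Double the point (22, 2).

tangent at (22, 2): λ = (3·22² + 2)/(2·2) ≡ 5/4. 4⁻¹ ≡ 6 (mod 23), so λ ≡ 5·6 ≡ 7.
  x = λ² - 22 - 22 = 49 - 44 ≡ 5; y = λ·(22 - 5) - 2 ≡ 2. → (5, 2)

(5, 2)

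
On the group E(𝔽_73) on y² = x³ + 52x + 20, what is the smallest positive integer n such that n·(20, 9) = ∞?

2P: tangent at (20, 9): λ = (3·20² + 52)/(2·9) ≡ 11/18. 18⁻¹ ≡ 69 (mod 73) since 18·69 = 1242 ≡ 1, so λ ≡ 11·69 ≡ 29.
  x = λ² - 20 - 20 = 841 - 40 ≡ 71; y = λ·(20 - 71) - 9 ≡ 45. → (71, 45)
3P: (71, 45) + (20, 9). λ = (9 - 45)/(20 - 71) ≡ 37/22 mod 73. 22⁻¹ ≡ 10 (mod 73), so λ ≡ 5.
  x = λ² - 71 - 20 = 25 - 91 ≡ 7; y = λ·(71 - 7) - 45 ≡ 56. → (7, 56)
4P: (7, 56) + (20, 9). λ = (9 - 56)/(20 - 7) ≡ 26/13 mod 73. 13⁻¹ ≡ 45 (mod 73), so λ ≡ 2.
  x = λ² - 7 - 20 = 4 - 27 ≡ 50; y = λ·(7 - 50) - 56 ≡ 4. → (50, 4)
5P: (50, 4) + (20, 9). λ = (9 - 4)/(20 - 50) ≡ 5/43 mod 73. 43⁻¹ ≡ 17 (mod 73), so λ ≡ 12.
  x = λ² - 50 - 20 = 144 - 70 ≡ 1; y = λ·(50 - 1) - 4 ≡ 0. → (1, 0)
6P: (1, 0) + (20, 9). λ = (9 - 0)/(20 - 1) ≡ 9/19 mod 73. 19⁻¹ ≡ 50 (mod 73) since 19·50 = 950 ≡ 1, so λ ≡ 12.
  x = λ² - 1 - 20 = 144 - 21 ≡ 50; y = λ·(1 - 50) - 0 ≡ 69. → (50, 69)
7P: (50, 69) + (20, 9). λ = (9 - 69)/(20 - 50) ≡ 13/43 mod 73. 43⁻¹ ≡ 17 (mod 73), so λ ≡ 2.
  x = λ² - 50 - 20 = 4 - 70 ≡ 7; y = λ·(50 - 7) - 69 ≡ 17. → (7, 17)
8P: (7, 17) + (20, 9). λ = (9 - 17)/(20 - 7) ≡ 65/13 mod 73. 13⁻¹ ≡ 45 (mod 73) since 13·45 = 585 ≡ 1, so λ ≡ 5.
  x = λ² - 7 - 20 = 25 - 27 ≡ 71; y = λ·(7 - 71) - 17 ≡ 28. → (71, 28)
9P: (71, 28) + (20, 9). λ = (9 - 28)/(20 - 71) ≡ 54/22 mod 73. 22⁻¹ ≡ 10 (mod 73) since 22·10 = 220 ≡ 1, so λ ≡ 29.
  x = λ² - 71 - 20 = 841 - 91 ≡ 20; y = λ·(71 - 20) - 28 ≡ 64. → (20, 64)
10P: (20, 64) + (20, 9): same x and y₁ ≡ -y₂, so the sum is ∞.
10P = ∞, so the order is 10.

10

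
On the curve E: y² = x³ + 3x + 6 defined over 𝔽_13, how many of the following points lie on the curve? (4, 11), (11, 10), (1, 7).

2

(4, 11): 11² ≡ 4, rhs ≡ 4 → on.
(11, 10): 10² ≡ 9, rhs ≡ 5 → off.
(1, 7): 7² ≡ 10, rhs ≡ 10 → on.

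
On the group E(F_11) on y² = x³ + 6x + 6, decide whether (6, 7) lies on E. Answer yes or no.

y² = 7² ≡ 5; x³ + 6x + 6 = 258 ≡ 5 (mod 11). 5 = 5.

yes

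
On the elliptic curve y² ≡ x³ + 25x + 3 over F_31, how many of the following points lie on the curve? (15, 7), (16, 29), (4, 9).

1

(15, 7): 7² ≡ 18, rhs ≡ 2 → off.
(16, 29): 29² ≡ 4, rhs ≡ 4 → on.
(4, 9): 9² ≡ 19, rhs ≡ 12 → off.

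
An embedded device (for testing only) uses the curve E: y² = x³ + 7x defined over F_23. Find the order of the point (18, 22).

2P: tangent at (18, 22): λ = (3·18² + 7)/(2·22) ≡ 13/21. 21⁻¹ ≡ 11 (mod 23) since 21·11 = 231 ≡ 1, so λ ≡ 13·11 ≡ 5.
  x = λ² - 18 - 18 = 25 - 36 ≡ 12; y = λ·(18 - 12) - 22 ≡ 8. → (12, 8)
3P: (12, 8) + (18, 22). λ = (22 - 8)/(18 - 12) ≡ 14/6 mod 23. 6⁻¹ ≡ 4 (mod 23), so λ ≡ 10.
  x = λ² - 12 - 18 = 100 - 30 ≡ 1; y = λ·(12 - 1) - 8 ≡ 10. → (1, 10)
4P: (1, 10) + (18, 22). λ = (22 - 10)/(18 - 1) ≡ 12/17 mod 23. 17⁻¹ ≡ 19 (mod 23) since 17·19 = 323 ≡ 1, so λ ≡ 21.
  x = λ² - 1 - 18 = 441 - 19 ≡ 8; y = λ·(1 - 8) - 10 ≡ 4. → (8, 4)
5P: (8, 4) + (18, 22). λ = (22 - 4)/(18 - 8) ≡ 18/10 mod 23. 10⁻¹ ≡ 7 (mod 23), so λ ≡ 11.
  x = λ² - 8 - 18 = 121 - 26 ≡ 3; y = λ·(8 - 3) - 4 ≡ 5. → (3, 5)
6P: (3, 5) + (18, 22). λ = (22 - 5)/(18 - 3) ≡ 17/15 mod 23. 15⁻¹ ≡ 20 (mod 23) since 15·20 = 300 ≡ 1, so λ ≡ 18.
  x = λ² - 3 - 18 = 324 - 21 ≡ 4; y = λ·(3 - 4) - 5 ≡ 0. → (4, 0)
7P: (4, 0) + (18, 22). λ = (22 - 0)/(18 - 4) ≡ 22/14 mod 23. 14⁻¹ ≡ 5 (mod 23), so λ ≡ 18.
  x = λ² - 4 - 18 = 324 - 22 ≡ 3; y = λ·(4 - 3) - 0 ≡ 18. → (3, 18)
8P: (3, 18) + (18, 22). λ = (22 - 18)/(18 - 3) ≡ 4/15 mod 23. 15⁻¹ ≡ 20 (mod 23), so λ ≡ 11.
  x = λ² - 3 - 18 = 121 - 21 ≡ 8; y = λ·(3 - 8) - 18 ≡ 19. → (8, 19)
9P: (8, 19) + (18, 22). λ = (22 - 19)/(18 - 8) ≡ 3/10 mod 23. 10⁻¹ ≡ 7 (mod 23), so λ ≡ 21.
  x = λ² - 8 - 18 = 441 - 26 ≡ 1; y = λ·(8 - 1) - 19 ≡ 13. → (1, 13)
10P: (1, 13) + (18, 22). λ = (22 - 13)/(18 - 1) ≡ 9/17 mod 23. 17⁻¹ ≡ 19 (mod 23), so λ ≡ 10.
  x = λ² - 1 - 18 = 100 - 19 ≡ 12; y = λ·(1 - 12) - 13 ≡ 15. → (12, 15)
11P: (12, 15) + (18, 22). λ = (22 - 15)/(18 - 12) ≡ 7/6 mod 23. 6⁻¹ ≡ 4 (mod 23), so λ ≡ 5.
  x = λ² - 12 - 18 = 25 - 30 ≡ 18; y = λ·(12 - 18) - 15 ≡ 1. → (18, 1)
12P: (18, 1) + (18, 22): same x and y₁ ≡ -y₂, so the sum is the point at infinity.
12P = the point at infinity, so the order is 12.

12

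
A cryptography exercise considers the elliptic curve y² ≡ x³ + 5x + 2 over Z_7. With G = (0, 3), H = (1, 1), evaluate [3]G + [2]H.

First 3G:
Repeated addition: build up to 3G.
2G: tangent at (0, 3): λ = (3·0² + 5)/(2·3) ≡ 5/6. 6⁻¹ ≡ 6 (mod 7), so λ ≡ 5·6 ≡ 2.
  x = λ² - 0 - 0 = 4 - 0 ≡ 4; y = λ·(0 - 4) - 3 ≡ 3. → (4, 3)
3G: (4, 3) + (0, 3). λ = (3 - 3)/(0 - 4) ≡ 0/3 mod 7. 3⁻¹ ≡ 5 (mod 7), so λ ≡ 0.
  x = λ² - 4 - 0 = 0 - 4 ≡ 3; y = λ·(4 - 3) - 3 ≡ 4. → (3, 4)
3G = (3, 4).
Next 2H:
Repeated addition: build up to 2H.
2H: tangent at (1, 1): λ = (3·1² + 5)/(2·1) ≡ 1/2. 2⁻¹ ≡ 4 (mod 7) since 2·4 = 8 ≡ 1, so λ ≡ 1·4 ≡ 4.
  x = λ² - 1 - 1 = 16 - 2 ≡ 0; y = λ·(1 - 0) - 1 ≡ 3. → (0, 3)
2H = (0, 3).
Finally 3G + 2H:
(3, 4) + (0, 3). λ = (3 - 4)/(0 - 3) ≡ 6/4 mod 7. 4⁻¹ ≡ 2 (mod 7), so λ ≡ 5.
  x = λ² - 3 - 0 = 25 - 3 ≡ 1; y = λ·(3 - 1) - 4 ≡ 6. → (1, 6)

(1, 6)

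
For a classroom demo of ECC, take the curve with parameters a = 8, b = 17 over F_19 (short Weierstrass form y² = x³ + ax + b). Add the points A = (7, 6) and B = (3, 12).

(7, 6) + (3, 12). λ = (12 - 6)/(3 - 7) ≡ 6/15 mod 19. 15⁻¹ ≡ 14 (mod 19), so λ ≡ 8.
  x = λ² - 7 - 3 = 64 - 10 ≡ 16; y = λ·(7 - 16) - 6 ≡ 17. → (16, 17)

(16, 17)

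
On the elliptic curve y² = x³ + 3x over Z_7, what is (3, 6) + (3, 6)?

tangent at (3, 6): λ = (3·3² + 3)/(2·6) ≡ 2/5. 5⁻¹ ≡ 3 (mod 7), so λ ≡ 2·3 ≡ 6.
  x = λ² - 3 - 3 = 36 - 6 ≡ 2; y = λ·(3 - 2) - 6 ≡ 0. → (2, 0)

(2, 0)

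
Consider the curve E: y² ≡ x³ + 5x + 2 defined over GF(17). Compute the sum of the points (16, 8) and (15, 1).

(16, 8) + (15, 1). λ = (1 - 8)/(15 - 16) ≡ 10/16 mod 17. 16⁻¹ ≡ 16 (mod 17) since 16·16 = 256 ≡ 1, so λ ≡ 7.
  x = λ² - 16 - 15 = 49 - 31 ≡ 1; y = λ·(16 - 1) - 8 ≡ 12. → (1, 12)

(1, 12)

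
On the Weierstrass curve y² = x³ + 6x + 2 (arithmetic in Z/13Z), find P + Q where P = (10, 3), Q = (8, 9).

(10, 3) + (8, 9). λ = (9 - 3)/(8 - 10) ≡ 6/11 mod 13. 11⁻¹ ≡ 6 (mod 13) since 11·6 = 66 ≡ 1, so λ ≡ 10.
  x = λ² - 10 - 8 = 100 - 18 ≡ 4; y = λ·(10 - 4) - 3 ≡ 5. → (4, 5)

(4, 5)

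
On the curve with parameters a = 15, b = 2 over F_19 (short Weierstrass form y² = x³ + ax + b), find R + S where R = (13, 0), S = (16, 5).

(16, 14)

(13, 0) + (16, 5). λ = (5 - 0)/(16 - 13) ≡ 5/3 mod 19. 3⁻¹ ≡ 13 (mod 19), so λ ≡ 8.
  x = λ² - 13 - 16 = 64 - 29 ≡ 16; y = λ·(13 - 16) - 0 ≡ 14. → (16, 14)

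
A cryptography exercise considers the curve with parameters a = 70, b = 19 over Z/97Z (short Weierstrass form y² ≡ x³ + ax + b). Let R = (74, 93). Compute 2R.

(47, 74)

tangent at (74, 93): λ = (3·74² + 70)/(2·93) ≡ 8/89. 89⁻¹ ≡ 12 (mod 97), so λ ≡ 8·12 ≡ 96.
  x = λ² - 74 - 74 = 9216 - 148 ≡ 47; y = λ·(74 - 47) - 93 ≡ 74. → (47, 74)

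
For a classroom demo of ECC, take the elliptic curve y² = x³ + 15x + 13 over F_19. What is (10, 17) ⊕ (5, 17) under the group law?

(4, 2)

(10, 17) + (5, 17). λ = (17 - 17)/(5 - 10) ≡ 0/14 mod 19. 14⁻¹ ≡ 15 (mod 19) since 14·15 = 210 ≡ 1, so λ ≡ 0.
  x = λ² - 10 - 5 = 0 - 15 ≡ 4; y = λ·(10 - 4) - 17 ≡ 2. → (4, 2)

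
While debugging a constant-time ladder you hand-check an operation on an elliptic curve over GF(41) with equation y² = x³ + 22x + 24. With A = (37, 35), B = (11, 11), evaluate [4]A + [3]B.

O

First 4A:
Repeated addition: build up to 4A.
2A: tangent at (37, 35): λ = (3·37² + 22)/(2·35) ≡ 29/29. 29⁻¹ ≡ 17 (mod 41) since 29·17 = 493 ≡ 1, so λ ≡ 29·17 ≡ 1.
  x = λ² - 37 - 37 = 1 - 74 ≡ 9; y = λ·(37 - 9) - 35 ≡ 34. → (9, 34)
3A: (9, 34) + (37, 35). λ = (35 - 34)/(37 - 9) ≡ 1/28 mod 41. 28⁻¹ ≡ 22 (mod 41) since 28·22 = 616 ≡ 1, so λ ≡ 22.
  x = λ² - 9 - 37 = 484 - 46 ≡ 28; y = λ·(9 - 28) - 34 ≡ 40. → (28, 40)
4A: (28, 40) + (37, 35). λ = (35 - 40)/(37 - 28) ≡ 36/9 mod 41. 9⁻¹ ≡ 32 (mod 41), so λ ≡ 4.
  x = λ² - 28 - 37 = 16 - 65 ≡ 33; y = λ·(28 - 33) - 40 ≡ 22. → (33, 22)
4A = (33, 22).
Next 3B:
Repeated addition: build up to 3B.
2B: tangent at (11, 11): λ = (3·11² + 22)/(2·11) ≡ 16/22. 22⁻¹ ≡ 28 (mod 41), so λ ≡ 16·28 ≡ 38.
  x = λ² - 11 - 11 = 1444 - 22 ≡ 28; y = λ·(11 - 28) - 11 ≡ 40. → (28, 40)
3B: (28, 40) + (11, 11). λ = (11 - 40)/(11 - 28) ≡ 12/24 mod 41. 24⁻¹ ≡ 12 (mod 41), so λ ≡ 21.
  x = λ² - 28 - 11 = 441 - 39 ≡ 33; y = λ·(28 - 33) - 40 ≡ 19. → (33, 19)
3B = (33, 19).
Finally 4A + 3B:
(33, 22) + (33, 19): same x and y₁ ≡ -y₂, so the sum is O.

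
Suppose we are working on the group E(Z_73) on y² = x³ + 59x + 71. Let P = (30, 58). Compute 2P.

tangent at (30, 58): λ = (3·30² + 59)/(2·58) ≡ 58/43. 43⁻¹ ≡ 17 (mod 73), so λ ≡ 58·17 ≡ 37.
  x = λ² - 30 - 30 = 1369 - 60 ≡ 68; y = λ·(30 - 68) - 58 ≡ 69. → (68, 69)

(68, 69)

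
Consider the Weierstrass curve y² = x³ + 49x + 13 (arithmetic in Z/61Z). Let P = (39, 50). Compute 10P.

Repeated addition: build up to 10P.
2P: tangent at (39, 50): λ = (3·39² + 49)/(2·50) ≡ 37/39. 39⁻¹ ≡ 36 (mod 61), so λ ≡ 37·36 ≡ 51.
  x = λ² - 39 - 39 = 2601 - 78 ≡ 22; y = λ·(39 - 22) - 50 ≡ 24. → (22, 24)
3P: (22, 24) + (39, 50). λ = (50 - 24)/(39 - 22) ≡ 26/17 mod 61. 17⁻¹ ≡ 18 (mod 61), so λ ≡ 41.
  x = λ² - 22 - 39 = 1681 - 61 ≡ 34; y = λ·(22 - 34) - 24 ≡ 33. → (34, 33)
4P: (34, 33) + (39, 50). λ = (50 - 33)/(39 - 34) ≡ 17/5 mod 61. 5⁻¹ ≡ 49 (mod 61) since 5·49 = 245 ≡ 1, so λ ≡ 40.
  x = λ² - 34 - 39 = 1600 - 73 ≡ 2; y = λ·(34 - 2) - 33 ≡ 27. → (2, 27)
5P: (2, 27) + (39, 50). λ = (50 - 27)/(39 - 2) ≡ 23/37 mod 61. 37⁻¹ ≡ 33 (mod 61) since 37·33 = 1221 ≡ 1, so λ ≡ 27.
  x = λ² - 2 - 39 = 729 - 41 ≡ 17; y = λ·(2 - 17) - 27 ≡ 56. → (17, 56)
6P: (17, 56) + (39, 50). λ = (50 - 56)/(39 - 17) ≡ 55/22 mod 61. 22⁻¹ ≡ 25 (mod 61) since 22·25 = 550 ≡ 1, so λ ≡ 33.
  x = λ² - 17 - 39 = 1089 - 56 ≡ 57; y = λ·(17 - 57) - 56 ≡ 27. → (57, 27)
7P: (57, 27) + (39, 50). λ = (50 - 27)/(39 - 57) ≡ 23/43 mod 61. 43⁻¹ ≡ 44 (mod 61), so λ ≡ 36.
  x = λ² - 57 - 39 = 1296 - 96 ≡ 41; y = λ·(57 - 41) - 27 ≡ 0. → (41, 0)
8P: (41, 0) + (39, 50). λ = (50 - 0)/(39 - 41) ≡ 50/59 mod 61. 59⁻¹ ≡ 30 (mod 61) since 59·30 = 1770 ≡ 1, so λ ≡ 36.
  x = λ² - 41 - 39 = 1296 - 80 ≡ 57; y = λ·(41 - 57) - 0 ≡ 34. → (57, 34)
9P: (57, 34) + (39, 50). λ = (50 - 34)/(39 - 57) ≡ 16/43 mod 61. 43⁻¹ ≡ 44 (mod 61), so λ ≡ 33.
  x = λ² - 57 - 39 = 1089 - 96 ≡ 17; y = λ·(57 - 17) - 34 ≡ 5. → (17, 5)
10P: (17, 5) + (39, 50). λ = (50 - 5)/(39 - 17) ≡ 45/22 mod 61. 22⁻¹ ≡ 25 (mod 61), so λ ≡ 27.
  x = λ² - 17 - 39 = 729 - 56 ≡ 2; y = λ·(17 - 2) - 5 ≡ 34. → (2, 34)

(2, 34)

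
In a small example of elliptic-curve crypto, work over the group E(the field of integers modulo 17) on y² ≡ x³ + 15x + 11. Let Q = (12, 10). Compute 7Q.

(2, 10)

Repeated addition: build up to 7Q.
2Q: tangent at (12, 10): λ = (3·12² + 15)/(2·10) ≡ 5/3. 3⁻¹ ≡ 6 (mod 17) since 3·6 = 18 ≡ 1, so λ ≡ 5·6 ≡ 13.
  x = λ² - 12 - 12 = 169 - 24 ≡ 9; y = λ·(12 - 9) - 10 ≡ 12. → (9, 12)
3Q: (9, 12) + (12, 10). λ = (10 - 12)/(12 - 9) ≡ 15/3 mod 17. 3⁻¹ ≡ 6 (mod 17) since 3·6 = 18 ≡ 1, so λ ≡ 5.
  x = λ² - 9 - 12 = 25 - 21 ≡ 4; y = λ·(9 - 4) - 12 ≡ 13. → (4, 13)
4Q: (4, 13) + (12, 10). λ = (10 - 13)/(12 - 4) ≡ 14/8 mod 17. 8⁻¹ ≡ 15 (mod 17), so λ ≡ 6.
  x = λ² - 4 - 12 = 36 - 16 ≡ 3; y = λ·(4 - 3) - 13 ≡ 10. → (3, 10)
5Q: (3, 10) + (12, 10). λ = (10 - 10)/(12 - 3) ≡ 0/9 mod 17. 9⁻¹ ≡ 2 (mod 17), so λ ≡ 0.
  x = λ² - 3 - 12 = 0 - 15 ≡ 2; y = λ·(3 - 2) - 10 ≡ 7. → (2, 7)
6Q: (2, 7) + (12, 10). λ = (10 - 7)/(12 - 2) ≡ 3/10 mod 17. 10⁻¹ ≡ 12 (mod 17), so λ ≡ 2.
  x = λ² - 2 - 12 = 4 - 14 ≡ 7; y = λ·(2 - 7) - 7 ≡ 0. → (7, 0)
7Q: (7, 0) + (12, 10). λ = (10 - 0)/(12 - 7) ≡ 10/5 mod 17. 5⁻¹ ≡ 7 (mod 17) since 5·7 = 35 ≡ 1, so λ ≡ 2.
  x = λ² - 7 - 12 = 4 - 19 ≡ 2; y = λ·(7 - 2) - 0 ≡ 10. → (2, 10)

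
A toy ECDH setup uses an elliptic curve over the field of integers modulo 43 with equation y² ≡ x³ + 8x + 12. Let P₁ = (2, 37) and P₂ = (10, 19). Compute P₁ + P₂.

(28, 0)

(2, 37) + (10, 19). λ = (19 - 37)/(10 - 2) ≡ 25/8 mod 43. 8⁻¹ ≡ 27 (mod 43), so λ ≡ 30.
  x = λ² - 2 - 10 = 900 - 12 ≡ 28; y = λ·(2 - 28) - 37 ≡ 0. → (28, 0)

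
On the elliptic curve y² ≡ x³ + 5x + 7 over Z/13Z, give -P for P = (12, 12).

-(12, 12) = (12, -12 mod 13) = (12, 1).

(12, 1)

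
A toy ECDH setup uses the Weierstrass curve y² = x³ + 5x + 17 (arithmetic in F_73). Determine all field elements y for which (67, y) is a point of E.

none

x³ + 5x + 17 = 301115 ≡ 63 (mod 73).
63 is a non-residue mod 73; no y exists.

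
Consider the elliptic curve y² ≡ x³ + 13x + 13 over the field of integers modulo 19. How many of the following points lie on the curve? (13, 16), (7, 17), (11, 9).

(13, 16): 16² ≡ 9, rhs ≡ 4 → off.
(7, 17): 17² ≡ 4, rhs ≡ 10 → off.
(11, 9): 9² ≡ 5, rhs ≡ 5 → on.

1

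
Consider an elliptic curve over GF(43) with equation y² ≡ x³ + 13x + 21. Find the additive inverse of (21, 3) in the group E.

-(21, 3) = (21, -3 mod 43) = (21, 40).

(21, 40)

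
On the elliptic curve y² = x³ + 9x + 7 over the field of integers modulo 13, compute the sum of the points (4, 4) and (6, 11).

(12, 7)

(4, 4) + (6, 11). λ = (11 - 4)/(6 - 4) ≡ 7/2 mod 13. 2⁻¹ ≡ 7 (mod 13), so λ ≡ 10.
  x = λ² - 4 - 6 = 100 - 10 ≡ 12; y = λ·(4 - 12) - 4 ≡ 7. → (12, 7)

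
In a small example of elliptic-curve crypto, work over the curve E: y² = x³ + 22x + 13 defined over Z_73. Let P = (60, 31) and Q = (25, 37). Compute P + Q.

(4, 47)

(60, 31) + (25, 37). λ = (37 - 31)/(25 - 60) ≡ 6/38 mod 73. 38⁻¹ ≡ 25 (mod 73) since 38·25 = 950 ≡ 1, so λ ≡ 4.
  x = λ² - 60 - 25 = 16 - 85 ≡ 4; y = λ·(60 - 4) - 31 ≡ 47. → (4, 47)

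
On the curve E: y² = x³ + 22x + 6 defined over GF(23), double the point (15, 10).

(1, 11)

tangent at (15, 10): λ = (3·15² + 22)/(2·10) ≡ 7/20. 20⁻¹ ≡ 15 (mod 23) since 20·15 = 300 ≡ 1, so λ ≡ 7·15 ≡ 13.
  x = λ² - 15 - 15 = 169 - 30 ≡ 1; y = λ·(15 - 1) - 10 ≡ 11. → (1, 11)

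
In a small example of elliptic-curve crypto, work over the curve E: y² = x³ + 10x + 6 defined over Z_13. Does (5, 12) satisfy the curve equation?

y² = 12² ≡ 1; x³ + 10x + 6 = 181 ≡ 12 (mod 13). 1 ≠ 12.

no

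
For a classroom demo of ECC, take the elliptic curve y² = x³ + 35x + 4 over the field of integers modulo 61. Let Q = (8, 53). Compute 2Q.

tangent at (8, 53): λ = (3·8² + 35)/(2·53) ≡ 44/45. 45⁻¹ ≡ 19 (mod 61), so λ ≡ 44·19 ≡ 43.
  x = λ² - 8 - 8 = 1849 - 16 ≡ 3; y = λ·(8 - 3) - 53 ≡ 40. → (3, 40)

(3, 40)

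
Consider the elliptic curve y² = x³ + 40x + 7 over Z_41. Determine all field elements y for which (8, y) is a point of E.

x³ + 40x + 7 = 839 ≡ 19 (mod 41).
19 is a non-residue mod 41; no y exists.

none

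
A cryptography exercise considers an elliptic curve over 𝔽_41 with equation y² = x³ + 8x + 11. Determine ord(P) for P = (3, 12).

2P: tangent at (3, 12): λ = (3·3² + 8)/(2·12) ≡ 35/24. 24⁻¹ ≡ 12 (mod 41), so λ ≡ 35·12 ≡ 10.
  x = λ² - 3 - 3 = 100 - 6 ≡ 12; y = λ·(3 - 12) - 12 ≡ 21. → (12, 21)
3P: (12, 21) + (3, 12). λ = (12 - 21)/(3 - 12) ≡ 32/32 mod 41. 32⁻¹ ≡ 9 (mod 41), so λ ≡ 1.
  x = λ² - 12 - 3 = 1 - 15 ≡ 27; y = λ·(12 - 27) - 21 ≡ 5. → (27, 5)
4P: (27, 5) + (3, 12). λ = (12 - 5)/(3 - 27) ≡ 7/17 mod 41. 17⁻¹ ≡ 29 (mod 41), so λ ≡ 39.
  x = λ² - 27 - 3 = 1521 - 30 ≡ 15; y = λ·(27 - 15) - 5 ≡ 12. → (15, 12)
5P: (15, 12) + (3, 12). λ = (12 - 12)/(3 - 15) ≡ 0/29 mod 41. 29⁻¹ ≡ 17 (mod 41) since 29·17 = 493 ≡ 1, so λ ≡ 0.
  x = λ² - 15 - 3 = 0 - 18 ≡ 23; y = λ·(15 - 23) - 12 ≡ 29. → (23, 29)
6P: (23, 29) + (3, 12). λ = (12 - 29)/(3 - 23) ≡ 24/21 mod 41. 21⁻¹ ≡ 2 (mod 41) since 21·2 = 42 ≡ 1, so λ ≡ 7.
  x = λ² - 23 - 3 = 49 - 26 ≡ 23; y = λ·(23 - 23) - 29 ≡ 12. → (23, 12)
7P: (23, 12) + (3, 12). λ = (12 - 12)/(3 - 23) ≡ 0/21 mod 41. 21⁻¹ ≡ 2 (mod 41), so λ ≡ 0.
  x = λ² - 23 - 3 = 0 - 26 ≡ 15; y = λ·(23 - 15) - 12 ≡ 29. → (15, 29)
8P: (15, 29) + (3, 12). λ = (12 - 29)/(3 - 15) ≡ 24/29 mod 41. 29⁻¹ ≡ 17 (mod 41) since 29·17 = 493 ≡ 1, so λ ≡ 39.
  x = λ² - 15 - 3 = 1521 - 18 ≡ 27; y = λ·(15 - 27) - 29 ≡ 36. → (27, 36)
9P: (27, 36) + (3, 12). λ = (12 - 36)/(3 - 27) ≡ 17/17 mod 41. 17⁻¹ ≡ 29 (mod 41) since 17·29 = 493 ≡ 1, so λ ≡ 1.
  x = λ² - 27 - 3 = 1 - 30 ≡ 12; y = λ·(27 - 12) - 36 ≡ 20. → (12, 20)
10P: (12, 20) + (3, 12). λ = (12 - 20)/(3 - 12) ≡ 33/32 mod 41. 32⁻¹ ≡ 9 (mod 41), so λ ≡ 10.
  x = λ² - 12 - 3 = 100 - 15 ≡ 3; y = λ·(12 - 3) - 20 ≡ 29. → (3, 29)
11P: (3, 29) + (3, 12): same x and y₁ ≡ -y₂, so the sum is the point at infinity.
11P = the point at infinity, so the order is 11.

11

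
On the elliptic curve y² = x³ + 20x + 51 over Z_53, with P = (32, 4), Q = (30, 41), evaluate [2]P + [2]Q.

First 2P:
Repeated addition: build up to 2P.
2P: tangent at (32, 4): λ = (3·32² + 20)/(2·4) ≡ 18/8. 8⁻¹ ≡ 20 (mod 53), so λ ≡ 18·20 ≡ 42.
  x = λ² - 32 - 32 = 1764 - 64 ≡ 4; y = λ·(32 - 4) - 4 ≡ 6. → (4, 6)
2P = (4, 6).
Next 2Q:
Repeated addition: build up to 2Q.
2Q: tangent at (30, 41): λ = (3·30² + 20)/(2·41) ≡ 17/29. 29⁻¹ ≡ 11 (mod 53), so λ ≡ 17·11 ≡ 28.
  x = λ² - 30 - 30 = 784 - 60 ≡ 35; y = λ·(30 - 35) - 41 ≡ 31. → (35, 31)
2Q = (35, 31).
Finally 2P + 2Q:
(4, 6) + (35, 31). λ = (31 - 6)/(35 - 4) ≡ 25/31 mod 53. 31⁻¹ ≡ 12 (mod 53) since 31·12 = 372 ≡ 1, so λ ≡ 35.
  x = λ² - 4 - 35 = 1225 - 39 ≡ 20; y = λ·(4 - 20) - 6 ≡ 17. → (20, 17)

(20, 17)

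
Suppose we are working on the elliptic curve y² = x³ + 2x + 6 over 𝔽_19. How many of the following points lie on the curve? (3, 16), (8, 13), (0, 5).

1

(3, 16): 16² ≡ 9, rhs ≡ 1 → off.
(8, 13): 13² ≡ 17, rhs ≡ 2 → off.
(0, 5): 5² ≡ 6, rhs ≡ 6 → on.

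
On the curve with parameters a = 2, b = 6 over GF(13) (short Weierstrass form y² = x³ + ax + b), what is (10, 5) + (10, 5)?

tangent at (10, 5): λ = (3·10² + 2)/(2·5) ≡ 3/10. 10⁻¹ ≡ 4 (mod 13) since 10·4 = 40 ≡ 1, so λ ≡ 3·4 ≡ 12.
  x = λ² - 10 - 10 = 144 - 20 ≡ 7; y = λ·(10 - 7) - 5 ≡ 5. → (7, 5)

(7, 5)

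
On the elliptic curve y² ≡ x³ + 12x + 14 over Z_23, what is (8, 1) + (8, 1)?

tangent at (8, 1): λ = (3·8² + 12)/(2·1) ≡ 20/2. 2⁻¹ ≡ 12 (mod 23), so λ ≡ 20·12 ≡ 10.
  x = λ² - 8 - 8 = 100 - 16 ≡ 15; y = λ·(8 - 15) - 1 ≡ 21. → (15, 21)

(15, 21)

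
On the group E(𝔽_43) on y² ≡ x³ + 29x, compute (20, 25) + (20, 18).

The two points share x = 20 and their y-coordinates satisfy 25 + 18 ≡ 0 (mod 43), so they are inverses. Their sum is O.

O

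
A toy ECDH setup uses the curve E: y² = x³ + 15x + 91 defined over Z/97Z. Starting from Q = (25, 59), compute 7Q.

Repeated addition: build up to 7Q.
2Q: tangent at (25, 59): λ = (3·25² + 15)/(2·59) ≡ 47/21. 21⁻¹ ≡ 37 (mod 97), so λ ≡ 47·37 ≡ 90.
  x = λ² - 25 - 25 = 8100 - 50 ≡ 96; y = λ·(25 - 96) - 59 ≡ 50. → (96, 50)
3Q: (96, 50) + (25, 59). λ = (59 - 50)/(25 - 96) ≡ 9/26 mod 97. 26⁻¹ ≡ 56 (mod 97), so λ ≡ 19.
  x = λ² - 96 - 25 = 361 - 121 ≡ 46; y = λ·(96 - 46) - 50 ≡ 27. → (46, 27)
4Q: (46, 27) + (25, 59). λ = (59 - 27)/(25 - 46) ≡ 32/76 mod 97. 76⁻¹ ≡ 60 (mod 97), so λ ≡ 77.
  x = λ² - 46 - 25 = 5929 - 71 ≡ 38; y = λ·(46 - 38) - 27 ≡ 7. → (38, 7)
5Q: (38, 7) + (25, 59). λ = (59 - 7)/(25 - 38) ≡ 52/84 mod 97. 84⁻¹ ≡ 82 (mod 97), so λ ≡ 93.
  x = λ² - 38 - 25 = 8649 - 63 ≡ 50; y = λ·(38 - 50) - 7 ≡ 41. → (50, 41)
6Q: (50, 41) + (25, 59). λ = (59 - 41)/(25 - 50) ≡ 18/72 mod 97. 72⁻¹ ≡ 31 (mod 97), so λ ≡ 73.
  x = λ² - 50 - 25 = 5329 - 75 ≡ 16; y = λ·(50 - 16) - 41 ≡ 16. → (16, 16)
7Q: (16, 16) + (25, 59). λ = (59 - 16)/(25 - 16) ≡ 43/9 mod 97. 9⁻¹ ≡ 54 (mod 97) since 9·54 = 486 ≡ 1, so λ ≡ 91.
  x = λ² - 16 - 25 = 8281 - 41 ≡ 92; y = λ·(16 - 92) - 16 ≡ 52. → (92, 52)

(92, 52)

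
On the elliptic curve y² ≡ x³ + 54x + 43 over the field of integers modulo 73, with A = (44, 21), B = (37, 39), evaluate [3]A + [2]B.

(65, 62)

First 3A:
Repeated addition: build up to 3A.
2A: tangent at (44, 21): λ = (3·44² + 54)/(2·21) ≡ 22/42. 42⁻¹ ≡ 40 (mod 73), so λ ≡ 22·40 ≡ 4.
  x = λ² - 44 - 44 = 16 - 88 ≡ 1; y = λ·(44 - 1) - 21 ≡ 5. → (1, 5)
3A: (1, 5) + (44, 21). λ = (21 - 5)/(44 - 1) ≡ 16/43 mod 73. 43⁻¹ ≡ 17 (mod 73) since 43·17 = 731 ≡ 1, so λ ≡ 53.
  x = λ² - 1 - 44 = 2809 - 45 ≡ 63; y = λ·(1 - 63) - 5 ≡ 67. → (63, 67)
3A = (63, 67).
Next 2B:
Repeated addition: build up to 2B.
2B: tangent at (37, 39): λ = (3·37² + 54)/(2·39) ≡ 0/5. 5⁻¹ ≡ 44 (mod 73) since 5·44 = 220 ≡ 1, so λ ≡ 0·44 ≡ 0.
  x = λ² - 37 - 37 = 0 - 74 ≡ 72; y = λ·(37 - 72) - 39 ≡ 34. → (72, 34)
2B = (72, 34).
Finally 3A + 2B:
(63, 67) + (72, 34). λ = (34 - 67)/(72 - 63) ≡ 40/9 mod 73. 9⁻¹ ≡ 65 (mod 73) since 9·65 = 585 ≡ 1, so λ ≡ 45.
  x = λ² - 63 - 72 = 2025 - 135 ≡ 65; y = λ·(63 - 65) - 67 ≡ 62. → (65, 62)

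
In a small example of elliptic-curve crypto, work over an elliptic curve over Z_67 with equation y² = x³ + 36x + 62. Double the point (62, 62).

tangent at (62, 62): λ = (3·62² + 36)/(2·62) ≡ 44/57. 57⁻¹ ≡ 20 (mod 67), so λ ≡ 44·20 ≡ 9.
  x = λ² - 62 - 62 = 81 - 124 ≡ 24; y = λ·(62 - 24) - 62 ≡ 12. → (24, 12)

(24, 12)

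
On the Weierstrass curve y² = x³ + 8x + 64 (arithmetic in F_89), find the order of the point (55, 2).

5

2P: tangent at (55, 2): λ = (3·55² + 8)/(2·2) ≡ 5/4. 4⁻¹ ≡ 67 (mod 89) since 4·67 = 268 ≡ 1, so λ ≡ 5·67 ≡ 68.
  x = λ² - 55 - 55 = 4624 - 110 ≡ 64; y = λ·(55 - 64) - 2 ≡ 9. → (64, 9)
3P: (64, 9) + (55, 2). λ = (2 - 9)/(55 - 64) ≡ 82/80 mod 89. 80⁻¹ ≡ 79 (mod 89), so λ ≡ 70.
  x = λ² - 64 - 55 = 4900 - 119 ≡ 64; y = λ·(64 - 64) - 9 ≡ 80. → (64, 80)
4P: (64, 80) + (55, 2). λ = (2 - 80)/(55 - 64) ≡ 11/80 mod 89. 80⁻¹ ≡ 79 (mod 89), so λ ≡ 68.
  x = λ² - 64 - 55 = 4624 - 119 ≡ 55; y = λ·(64 - 55) - 80 ≡ 87. → (55, 87)
5P: (55, 87) + (55, 2): same x and y₁ ≡ -y₂, so the sum is the point at infinity.
5P = the point at infinity, so the order is 5.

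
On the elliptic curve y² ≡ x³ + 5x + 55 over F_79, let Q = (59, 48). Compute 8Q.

Double-and-add on 8 = (1000)₂. Start with Q = (59, 48) for the leading 1-bit.
double: tangent at (59, 48): λ = (3·59² + 5)/(2·48) ≡ 20/17. 17⁻¹ ≡ 14 (mod 79), so λ ≡ 20·14 ≡ 43.
  x = λ² - 59 - 59 = 1849 - 118 ≡ 72; y = λ·(59 - 72) - 48 ≡ 25. → (72, 25)
double: tangent at (72, 25): λ = (3·72² + 5)/(2·25) ≡ 73/50. 50⁻¹ ≡ 49 (mod 79), so λ ≡ 73·49 ≡ 22.
  x = λ² - 72 - 72 = 484 - 144 ≡ 24; y = λ·(72 - 24) - 25 ≡ 4. → (24, 4)
double: tangent at (24, 4): λ = (3·24² + 5)/(2·4) ≡ 74/8. 8⁻¹ ≡ 10 (mod 79), so λ ≡ 74·10 ≡ 29.
  x = λ² - 24 - 24 = 841 - 48 ≡ 3; y = λ·(24 - 3) - 4 ≡ 52. → (3, 52)

(3, 52)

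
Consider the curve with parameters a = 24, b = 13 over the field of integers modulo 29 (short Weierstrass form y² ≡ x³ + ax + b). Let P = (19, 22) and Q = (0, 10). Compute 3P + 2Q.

(15, 23)

First 3P:
Repeated addition: build up to 3P.
2P: tangent at (19, 22): λ = (3·19² + 24)/(2·22) ≡ 5/15. 15⁻¹ ≡ 2 (mod 29) since 15·2 = 30 ≡ 1, so λ ≡ 5·2 ≡ 10.
  x = λ² - 19 - 19 = 100 - 38 ≡ 4; y = λ·(19 - 4) - 22 ≡ 12. → (4, 12)
3P: (4, 12) + (19, 22). λ = (22 - 12)/(19 - 4) ≡ 10/15 mod 29. 15⁻¹ ≡ 2 (mod 29) since 15·2 = 30 ≡ 1, so λ ≡ 20.
  x = λ² - 4 - 19 = 400 - 23 ≡ 0; y = λ·(4 - 0) - 12 ≡ 10. → (0, 10)
3P = (0, 10).
Next 2Q:
Repeated addition: build up to 2Q.
2Q: tangent at (0, 10): λ = (3·0² + 24)/(2·10) ≡ 24/20. 20⁻¹ ≡ 16 (mod 29) since 20·16 = 320 ≡ 1, so λ ≡ 24·16 ≡ 7.
  x = λ² - 0 - 0 = 49 - 0 ≡ 20; y = λ·(0 - 20) - 10 ≡ 24. → (20, 24)
2Q = (20, 24).
Finally 3P + 2Q:
(0, 10) + (20, 24). λ = (24 - 10)/(20 - 0) ≡ 14/20 mod 29. 20⁻¹ ≡ 16 (mod 29) since 20·16 = 320 ≡ 1, so λ ≡ 21.
  x = λ² - 0 - 20 = 441 - 20 ≡ 15; y = λ·(0 - 15) - 10 ≡ 23. → (15, 23)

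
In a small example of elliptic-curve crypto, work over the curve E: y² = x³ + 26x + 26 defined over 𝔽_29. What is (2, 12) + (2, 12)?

(12, 6)

tangent at (2, 12): λ = (3·2² + 26)/(2·12) ≡ 9/24. 24⁻¹ ≡ 23 (mod 29), so λ ≡ 9·23 ≡ 4.
  x = λ² - 2 - 2 = 16 - 4 ≡ 12; y = λ·(2 - 12) - 12 ≡ 6. → (12, 6)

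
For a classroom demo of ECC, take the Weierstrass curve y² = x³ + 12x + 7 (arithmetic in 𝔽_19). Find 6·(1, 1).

Write Q = (1, 1).
Double-and-add on 6 = (110)₂. Start with Q = (1, 1) for the leading 1-bit.
double: tangent at (1, 1): λ = (3·1² + 12)/(2·1) ≡ 15/2. 2⁻¹ ≡ 10 (mod 19), so λ ≡ 15·10 ≡ 17.
  x = λ² - 1 - 1 = 289 - 2 ≡ 2; y = λ·(1 - 2) - 1 ≡ 1. → (2, 1)
add Q: (2, 1) + (1, 1). λ = (1 - 1)/(1 - 2) ≡ 0/18 mod 19. 18⁻¹ ≡ 18 (mod 19), so λ ≡ 0.
  x = λ² - 2 - 1 = 0 - 3 ≡ 16; y = λ·(2 - 16) - 1 ≡ 18. → (16, 18)
double: tangent at (16, 18): λ = (3·16² + 12)/(2·18) ≡ 1/17. 17⁻¹ ≡ 9 (mod 19) since 17·9 = 153 ≡ 1, so λ ≡ 1·9 ≡ 9.
  x = λ² - 16 - 16 = 81 - 32 ≡ 11; y = λ·(16 - 11) - 18 ≡ 8. → (11, 8)

(11, 8)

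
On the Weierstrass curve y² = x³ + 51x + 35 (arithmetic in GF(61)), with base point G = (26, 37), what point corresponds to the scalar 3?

(21, 27)

Repeated addition: build up to 3G.
2G: tangent at (26, 37): λ = (3·26² + 51)/(2·37) ≡ 5/13. 13⁻¹ ≡ 47 (mod 61), so λ ≡ 5·47 ≡ 52.
  x = λ² - 26 - 26 = 2704 - 52 ≡ 29; y = λ·(26 - 29) - 37 ≡ 51. → (29, 51)
3G: (29, 51) + (26, 37). λ = (37 - 51)/(26 - 29) ≡ 47/58 mod 61. 58⁻¹ ≡ 20 (mod 61) since 58·20 = 1160 ≡ 1, so λ ≡ 25.
  x = λ² - 29 - 26 = 625 - 55 ≡ 21; y = λ·(29 - 21) - 51 ≡ 27. → (21, 27)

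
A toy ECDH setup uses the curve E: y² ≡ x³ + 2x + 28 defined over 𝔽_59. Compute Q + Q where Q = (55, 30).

(30, 40)

tangent at (55, 30): λ = (3·55² + 2)/(2·30) ≡ 50/1. 1⁻¹ ≡ 1 (mod 59), so λ ≡ 50·1 ≡ 50.
  x = λ² - 55 - 55 = 2500 - 110 ≡ 30; y = λ·(55 - 30) - 30 ≡ 40. → (30, 40)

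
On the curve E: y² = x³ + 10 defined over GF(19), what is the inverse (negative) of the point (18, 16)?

-(18, 16) = (18, -16 mod 19) = (18, 3).

(18, 3)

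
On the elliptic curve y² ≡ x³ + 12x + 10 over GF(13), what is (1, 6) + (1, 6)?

tangent at (1, 6): λ = (3·1² + 12)/(2·6) ≡ 2/12. 12⁻¹ ≡ 12 (mod 13) since 12·12 = 144 ≡ 1, so λ ≡ 2·12 ≡ 11.
  x = λ² - 1 - 1 = 121 - 2 ≡ 2; y = λ·(1 - 2) - 6 ≡ 9. → (2, 9)

(2, 9)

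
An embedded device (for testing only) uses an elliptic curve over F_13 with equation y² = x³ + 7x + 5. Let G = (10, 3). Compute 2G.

tangent at (10, 3): λ = (3·10² + 7)/(2·3) ≡ 8/6. 6⁻¹ ≡ 11 (mod 13), so λ ≡ 8·11 ≡ 10.
  x = λ² - 10 - 10 = 100 - 20 ≡ 2; y = λ·(10 - 2) - 3 ≡ 12. → (2, 12)

(2, 12)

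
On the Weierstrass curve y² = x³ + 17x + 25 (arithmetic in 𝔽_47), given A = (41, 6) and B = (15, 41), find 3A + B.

(18, 10)

First 3A:
Repeated addition: build up to 3A.
2A: tangent at (41, 6): λ = (3·41² + 17)/(2·6) ≡ 31/12. 12⁻¹ ≡ 4 (mod 47) since 12·4 = 48 ≡ 1, so λ ≡ 31·4 ≡ 30.
  x = λ² - 41 - 41 = 900 - 82 ≡ 19; y = λ·(41 - 19) - 6 ≡ 43. → (19, 43)
3A: (19, 43) + (41, 6). λ = (6 - 43)/(41 - 19) ≡ 10/22 mod 47. 22⁻¹ ≡ 15 (mod 47) since 22·15 = 330 ≡ 1, so λ ≡ 9.
  x = λ² - 19 - 41 = 81 - 60 ≡ 21; y = λ·(19 - 21) - 43 ≡ 33. → (21, 33)
3A = (21, 33).
Finally 3A + B:
(21, 33) + (15, 41). λ = (41 - 33)/(15 - 21) ≡ 8/41 mod 47. 41⁻¹ ≡ 39 (mod 47), so λ ≡ 30.
  x = λ² - 21 - 15 = 900 - 36 ≡ 18; y = λ·(21 - 18) - 33 ≡ 10. → (18, 10)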